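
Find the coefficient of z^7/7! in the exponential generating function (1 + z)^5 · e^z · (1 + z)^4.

The EGF product rule gives c_7 = Σ_{k_1+k_2+k_3=7} C(7; k_1,k_2,k_3) · ∏ g_i(k_i), where (1+z)^5 gives the falling factorial (5)_k; e^z gives (1)^k; (1+z)^4 gives the falling factorial (4)_k.
g_1(k) for k = 0…7: 1, 5, 20, 60, 120, 120, 0, 0.
g_2(k) for k = 0…7: 1, 1, 1, 1, 1, 1, 1, 1.
g_3(k) for k = 0…7: 1, 4, 12, 24, 24, 0, 0, 0.
First combine the last two factors: h(k) = Σ_j C(k,j)·g_2(j)·g_3(k−j) for k = 0…7: 1, 5, 21, 73, 209, 501, 1045, 1961.
c_7 = Σ_k C(7,k)·g_1(k)·h(7−k) = 1·1·1961 + 7·5·1045 + 21·20·501 + 35·60·209 + 35·120·73 + 21·120·21 = 1961 + 36575 + 210420 + 438900 + 306600 + 52920 = 1047376.

1047376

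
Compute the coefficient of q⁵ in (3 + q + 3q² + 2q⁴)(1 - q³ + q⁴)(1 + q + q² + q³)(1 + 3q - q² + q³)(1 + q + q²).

(3 + q + 3q² + 2q⁴) has coefficients 3,1,3,0,2 for degrees 0…4.
(1 - q³ + q⁴) has coefficients 1,0,0,-1,1,0 for degrees 0…5.
Multiplying by (1 + q + q² + q³) gives running coefficients 1,1,1,0,0,0 for degrees 0…5.
Multiplying by (1 + 3q - q² + q³) gives running coefficients 1,4,3,3,0,1 for degrees 0…5.
Finally multiplying by (1 + q + q²), the product of all factors after the first has coefficients 1,5,8,10,6,4 for degrees 0…5.
[q⁵] = 3·4 + 1·6 + 3·10 + 2·5 = 58.

58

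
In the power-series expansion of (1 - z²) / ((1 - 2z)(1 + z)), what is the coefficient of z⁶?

The denominator gives the recurrence a_n = a_(n−1) + 2a_(n−2) for n ≥ 3; the numerator fixes a_0 = 1, a_1 = 1, a_2 = 2.
Iterating: 1, 1, 2, 4, 8, 16, 32, so a_6 = 32.

32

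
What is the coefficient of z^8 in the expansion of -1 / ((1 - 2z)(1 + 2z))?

The denominator gives the recurrence a_n = 4a_(n−2) for n ≥ 2; the numerator fixes a_0 = -1, a_1 = 0.
Iterating: -1, 0, -4, 0, -16, 0, -64, 0, -256, so a_8 = -256.

-256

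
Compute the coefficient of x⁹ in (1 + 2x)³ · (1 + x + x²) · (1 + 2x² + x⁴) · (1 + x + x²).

70

(1 + 2x)³ has coefficients 1,6,12,8 for degrees 0…3.
(1 + x + x²) has coefficients 1,1,1,0,0,0,0,0,0,0 for degrees 0…9.
Multiplying by (1 + 2x² + x⁴) gives running coefficients 1,1,3,2,3,1,1,0,0,0 for degrees 0…9.
Finally multiplying by (1 + x + x²), the product of all factors after the first has coefficients 1,2,5,6,8,6,5,2,1,0 for degrees 0…9.
[x⁹] = 1·0 + 6·1 + 12·2 + 8·5 = 70.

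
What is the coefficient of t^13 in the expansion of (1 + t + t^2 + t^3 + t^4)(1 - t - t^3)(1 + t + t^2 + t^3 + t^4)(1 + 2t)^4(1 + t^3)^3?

(1 + t + t^2 + t^3 + t^4) has coefficients 1,1,1,1,1 for degrees 0…4.
(1 - t - t^3) has coefficients 1,-1,0,-1,0,0,0,0,0,0,0,0,0,0 for degrees 0…13.
Multiplying by (1 + t + t^2 + t^3 + t^4) gives running coefficients 1,0,0,-1,-1,-2,-1,-1,0,0,0,0,0,0 for degrees 0…13.
Multiplying by (1 + 2t)^4 gives running coefficients 1,8,24,31,7,-34,-73,-105,-112,-88,-48,-16,0,0 for degrees 0…13.
Finally multiplying by (1 + t^3)^3, the product of all factors after the first has coefficients 1,8,24,34,31,38,23,-60,-142,-213,-334,-430,-452,-452 for degrees 0…13.
[t^13] = 1·(-452) + 1·(-452) + 1·(-430) + 1·(-334) + 1·(-213) = -1881.

-1881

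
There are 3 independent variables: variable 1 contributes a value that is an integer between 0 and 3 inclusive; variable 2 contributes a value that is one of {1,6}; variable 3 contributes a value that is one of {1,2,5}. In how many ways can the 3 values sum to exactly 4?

2

The generating function for the choices is (1 + y + y² + y³)·(y + y⁶)·(y + y² + y⁵); the count is [y⁴].
(1 + y + y² + y³) has coefficients 1,1,1,1 for degrees 0…3.
(y + y⁶) has coefficients 0,1,0,0,0 for degrees 0…4.
Finally multiplying by (y + y² + y⁵), the product of all factors after the first has coefficients 0,0,1,1,0 for degrees 0…4.
[y⁴] = 1·0 + 1·1 + 1·1 + 1·0 = 2.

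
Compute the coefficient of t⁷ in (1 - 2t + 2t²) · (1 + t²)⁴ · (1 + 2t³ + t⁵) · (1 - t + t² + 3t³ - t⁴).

(1 - 2t + 2t²) has coefficients 1,-2,2 for degrees 0…2.
(1 + t²)⁴ has coefficients 1,0,4,0,6,0,4,0 for degrees 0…7.
Multiplying by (1 + 2t³ + t⁵) gives running coefficients 1,0,4,2,6,9,4,16 for degrees 0…7.
Finally multiplying by (1 - t + t² + 3t³ - t⁴), the product of all factors after the first has coefficients 1,-1,5,1,7,17,3,37 for degrees 0…7.
[t⁷] = 1·37 − 2·3 + 2·17 = 65.

65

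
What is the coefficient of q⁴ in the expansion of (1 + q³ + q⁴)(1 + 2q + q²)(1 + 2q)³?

(1 + q³ + q⁴) has coefficients 1,0,0,1,1 for degrees 0…4.
(1 + 2q + q²) has coefficients 1,2,1,0,0 for degrees 0…4.
Finally multiplying by (1 + 2q)³, the product of all factors after the first has coefficients 1,8,25,38,28 for degrees 0…4.
[q⁴] = 1·28 + 1·8 + 1·1 = 37.

37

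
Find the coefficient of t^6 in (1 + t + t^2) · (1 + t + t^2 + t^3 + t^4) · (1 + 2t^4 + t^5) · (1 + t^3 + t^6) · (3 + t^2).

46

(1 + t + t^2) has coefficients 1,1,1 for degrees 0…2.
(1 + t + t^2 + t^3 + t^4) has coefficients 1,1,1,1,1,0,0 for degrees 0…6.
Multiplying by (1 + 2t^4 + t^5) gives running coefficients 1,1,1,1,3,3,3 for degrees 0…6.
Multiplying by (1 + t^3 + t^6) gives running coefficients 1,1,1,2,4,4,5 for degrees 0…6.
Finally multiplying by (3 + t^2), the product of all factors after the first has coefficients 3,3,4,7,13,14,19 for degrees 0…6.
[t^6] = 1·19 + 1·14 + 1·13 = 46.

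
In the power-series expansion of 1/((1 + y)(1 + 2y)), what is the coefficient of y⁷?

Partial fractions give a closed form: a_n = (-1)·(-1)^n + (2)·(-2)^n.
At n = 7: a_7 = -255.

-255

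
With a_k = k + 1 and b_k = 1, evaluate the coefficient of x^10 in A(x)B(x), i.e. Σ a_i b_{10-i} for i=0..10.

This is [x^10] in the product of the two ordinary generating functions.
Σ = 1·1 + 2·1 + 3·1 + 4·1 + 5·1 + 6·1 + 7·1 + 8·1 + 9·1 + 10·1 + 11·1 = 66.

66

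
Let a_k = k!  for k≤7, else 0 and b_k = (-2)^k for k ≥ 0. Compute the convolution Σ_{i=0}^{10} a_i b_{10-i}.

This is [x^10] in the product of the two ordinary generating functions.
Σ = 1·1024 + 1·(-512) + 2·256 + 6·(-128) + 24·64 + 120·(-32) + 720·16 + 5040·(-8) + 0·4 + 0·(-2) + 0·1 = -30848.

-30848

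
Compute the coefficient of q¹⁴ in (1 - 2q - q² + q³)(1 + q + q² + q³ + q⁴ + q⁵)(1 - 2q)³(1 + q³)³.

-60

(1 - 2q - q² + q³) has coefficients 1,-2,-1,1 for degrees 0…3.
(1 + q + q² + q³ + q⁴ + q⁵) has coefficients 1,1,1,1,1,1,0,0,0,0,0,0,0,0,0 for degrees 0…14.
Multiplying by (1 - 2q)³ gives running coefficients 1,-5,7,-1,-1,-1,-2,4,-8,0,0,0,0,0,0 for degrees 0…14.
Finally multiplying by (1 + q³)³, the product of all factors after the first has coefficients 1,-5,7,2,-16,20,-2,-14,10,-8,4,-20,-7,11,-25 for degrees 0…14.
[q¹⁴] = 1·(-25) − 2·11 − 1·(-7) + 1·(-20) = -60.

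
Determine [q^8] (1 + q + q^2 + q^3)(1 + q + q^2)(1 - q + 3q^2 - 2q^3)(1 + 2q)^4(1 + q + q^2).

628

(1 + q + q^2 + q^3) has coefficients 1,1,1,1 for degrees 0…3.
(1 + q + q^2) has coefficients 1,1,1,0,0,0,0,0,0 for degrees 0…8.
Multiplying by (1 - q + 3q^2 - 2q^3) gives running coefficients 1,0,3,0,1,-2,0,0,0 for degrees 0…8.
Multiplying by (1 + 2q)^4 gives running coefficients 1,8,27,56,89,102,56,-16,-48 for degrees 0…8.
Finally multiplying by (1 + q + q^2), the product of all factors after the first has coefficients 1,9,36,91,172,247,247,142,-8 for degrees 0…8.
[q^8] = 1·(-8) + 1·142 + 1·247 + 1·247 = 628.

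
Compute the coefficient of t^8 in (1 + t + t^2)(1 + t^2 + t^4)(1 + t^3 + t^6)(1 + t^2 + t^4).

9

(1 + t + t^2) has coefficients 1,1,1 for degrees 0…2.
(1 + t^2 + t^4) has coefficients 1,0,1,0,1,0,0,0,0 for degrees 0…8.
Multiplying by (1 + t^3 + t^6) gives running coefficients 1,0,1,1,1,1,1,1,1 for degrees 0…8.
Finally multiplying by (1 + t^2 + t^4), the product of all factors after the first has coefficients 1,0,2,1,3,2,3,3,3 for degrees 0…8.
[t^8] = 1·3 + 1·3 + 1·3 = 9.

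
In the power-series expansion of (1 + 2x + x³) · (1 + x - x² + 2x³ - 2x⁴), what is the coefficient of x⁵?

(1 + 2x + x³) has coefficients 1,2,0,1 for degrees 0…3.
(1 + x - x² + 2x³ - 2x⁴) has coefficients 1,1,-1,2,-2,0 for degrees 0…5.
[x⁵] = 1·0 + 2·(-2) + 1·(-1) = -5.

-5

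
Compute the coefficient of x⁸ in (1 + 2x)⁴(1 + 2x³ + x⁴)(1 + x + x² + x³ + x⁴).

257

(1 + 2x)⁴ has coefficients 1,8,24,32,16 for degrees 0…4.
(1 + 2x³ + x⁴) has coefficients 1,0,0,2,1,0,0,0,0 for degrees 0…8.
Finally multiplying by (1 + x + x² + x³ + x⁴), the product of all factors after the first has coefficients 1,1,1,3,4,3,3,3,1 for degrees 0…8.
[x⁸] = 1·1 + 8·3 + 24·3 + 32·3 + 16·4 = 257.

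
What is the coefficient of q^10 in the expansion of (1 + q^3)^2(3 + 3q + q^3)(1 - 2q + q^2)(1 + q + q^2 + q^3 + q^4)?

5

(1 + q^3)^2 has coefficients 1,0,0,2,0,0,1 for degrees 0…6.
(3 + 3q + q^3) has coefficients 3,3,0,1,0,0,0,0,0,0,0 for degrees 0…10.
Multiplying by (1 - 2q + q^2) gives running coefficients 3,-3,-3,4,-2,1,0,0,0,0,0 for degrees 0…10.
Finally multiplying by (1 + q + q^2 + q^3 + q^4), the product of all factors after the first has coefficients 3,0,-3,1,-1,-3,0,3,-1,1,0 for degrees 0…10.
[q^10] = 1·0 + 2·3 + 1·(-1) = 5.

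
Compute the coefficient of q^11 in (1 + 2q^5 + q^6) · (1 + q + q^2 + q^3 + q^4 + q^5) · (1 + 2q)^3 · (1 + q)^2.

322

(1 + 2q^5 + q^6) has coefficients 1,0,0,0,0,2,1 for degrees 0…6.
(1 + q + q^2 + q^3 + q^4 + q^5) has coefficients 1,1,1,1,1,1,0,0,0,0,0,0 for degrees 0…11.
Multiplying by (1 + 2q)^3 gives running coefficients 1,7,19,27,27,27,26,20,8,0,0,0 for degrees 0…11.
Finally multiplying by (1 + q)^2, the product of all factors after the first has coefficients 1,9,34,72,100,108,107,99,74,36,8,0 for degrees 0…11.
[q^11] = 1·0 + 2·107 + 1·108 = 322.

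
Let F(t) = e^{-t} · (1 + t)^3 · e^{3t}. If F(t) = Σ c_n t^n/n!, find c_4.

The EGF product rule gives c_4 = Σ_{k_1+k_2+k_3=4} C(4; k_1,k_2,k_3) · ∏ g_i(k_i), where e^{-t} gives (-1)^k; (1+t)^3 gives the falling factorial (3)_k; e^{3t} gives (3)^k.
g_1(k) for k = 0…4: 1, -1, 1, -1, 1.
g_2(k) for k = 0…4: 1, 3, 6, 6, 0.
g_3(k) for k = 0…4: 1, 3, 9, 27, 81.
First combine the last two factors: h(k) = Σ_j C(k,j)·g_2(j)·g_3(k−j) for k = 0…4: 1, 6, 33, 168, 801.
c_4 = Σ_k C(4,k)·g_1(k)·h(4−k) = 1·1·801 + 4·(-1)·168 + 6·1·33 + 4·(-1)·6 + 1·1·1 = 801 − 672 + 198 − 24 + 1 = 304.

304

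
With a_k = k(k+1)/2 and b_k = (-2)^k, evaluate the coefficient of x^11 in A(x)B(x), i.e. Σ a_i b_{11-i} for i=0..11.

This is [x^11] in the product of the two ordinary generating functions.
Σ = 0·(-2048) + 1·1024 + 3·(-512) + 6·256 + 10·(-128) + 15·64 + 21·(-32) + 28·16 + 36·(-8) + 45·4 + 55·(-2) + 66·1 = 328.

328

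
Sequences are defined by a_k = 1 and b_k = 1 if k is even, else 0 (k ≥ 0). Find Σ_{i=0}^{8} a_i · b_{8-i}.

5

Write out a_i and b_{8-i} for i = 0,…,8 and sum the products.
Σ = 1·1 + 1·0 + 1·1 + 1·0 + 1·1 + 1·0 + 1·1 + 1·0 + 1·1 = 5.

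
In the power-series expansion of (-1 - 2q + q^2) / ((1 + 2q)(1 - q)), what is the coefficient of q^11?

The denominator gives the recurrence a_n = −a_(n−1) + 2a_(n−2) for n ≥ 3; the numerator fixes a_0 = -1, a_1 = -1, a_2 = 0.
Iterating: -1, -1, 0, -2, 2, -6, 10, -22, 42, -86, 170, -342, so a_11 = -342.

-342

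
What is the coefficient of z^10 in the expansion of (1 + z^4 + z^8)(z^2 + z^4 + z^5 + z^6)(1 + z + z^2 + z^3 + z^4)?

(1 + z^4 + z^8) has coefficients 1,0,0,0,1,0,0,0,1 for degrees 0…8.
(z^2 + z^4 + z^5 + z^6) has coefficients 0,0,1,0,1,1,1,0,0,0,0 for degrees 0…10.
Finally multiplying by (1 + z + z^2 + z^3 + z^4), the product of all factors after the first has coefficients 0,0,1,1,2,3,4,3,3,2,1 for degrees 0…10.
[z^10] = 1·1 + 1·4 + 1·1 = 6.

6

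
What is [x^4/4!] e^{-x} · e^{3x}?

16

The EGF product rule gives c_4 = Σ_{k_1+k_2=4} C(4; k_1,k_2) · ∏ g_i(k_i), where e^{-x} gives (-1)^k; e^{3x} gives (3)^k.
g_1(k) for k = 0…4: 1, -1, 1, -1, 1.
g_2(k) for k = 0…4: 1, 3, 9, 27, 81.
c_4 = Σ_k C(4,k)·g_1(k)·g_2(4−k) = 1·1·81 + 4·(-1)·27 + 6·1·9 + 4·(-1)·3 + 1·1·1 = 81 − 108 + 54 − 12 + 1 = 16.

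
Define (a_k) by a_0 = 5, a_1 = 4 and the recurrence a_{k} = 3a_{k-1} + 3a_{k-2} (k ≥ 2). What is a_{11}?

The ordinary generating function has denominator 1 - 3x - 3x^2.
Iterating the recurrence: a_0,…,a_{11} = 5, 4, 27, 93, 360, 1359, 5157, 19548, 74115, 280989, 1065312, 4038903.

4038903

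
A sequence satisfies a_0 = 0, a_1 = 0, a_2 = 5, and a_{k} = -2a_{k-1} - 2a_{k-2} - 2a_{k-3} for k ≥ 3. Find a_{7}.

-40

The ordinary generating function has denominator 1 + 2t + 2t^2 + 2t^3.
Iterating the recurrence: a_0,…,a_{7} = 0, 0, 5, -10, 10, -10, 20, -40.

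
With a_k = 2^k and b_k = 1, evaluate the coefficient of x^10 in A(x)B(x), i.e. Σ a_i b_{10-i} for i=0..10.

2047

The convolution is the x^10 coefficient of A(x)B(x).
Σ = 1·1 + 2·1 + 4·1 + 8·1 + 16·1 + 32·1 + 64·1 + 128·1 + 256·1 + 512·1 + 1024·1 = 2047.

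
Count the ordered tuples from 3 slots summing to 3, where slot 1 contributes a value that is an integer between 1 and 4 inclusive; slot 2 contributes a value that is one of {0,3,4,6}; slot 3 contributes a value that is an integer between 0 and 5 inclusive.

The generating function for the choices is (t + t^2 + t^3 + t^4)·(1 + t^3 + t^4 + t^6)·(1 + t + t^2 + t^3 + t^4 + t^5); the count is [t^3].
(t + t^2 + t^3 + t^4) has coefficients 0,1,1,1 for degrees 0…3.
(1 + t^3 + t^4 + t^6) has coefficients 1,0,0,1 for degrees 0…3.
Finally multiplying by (1 + t + t^2 + t^3 + t^4 + t^5), the product of all factors after the first has coefficients 1,1,1,2 for degrees 0…3.
[t^3] = 1·1 + 1·1 + 1·1 = 3.

3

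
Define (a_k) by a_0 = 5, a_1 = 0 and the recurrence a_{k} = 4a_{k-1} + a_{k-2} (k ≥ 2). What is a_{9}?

115920

The ordinary generating function has denominator 1 - 4t - t^2.
Iterating the recurrence: a_0,…,a_{9} = 5, 0, 5, 20, 85, 360, 1525, 6460, 27365, 115920.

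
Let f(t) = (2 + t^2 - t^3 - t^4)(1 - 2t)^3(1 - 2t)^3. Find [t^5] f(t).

-592

(2 + t^2 - t^3 - t^4) has coefficients 2,0,1,-1,-1 for degrees 0…4.
(1 - 2t)^3 has coefficients 1,-6,12,-8,0,0 for degrees 0…5.
Finally multiplying by (1 - 2t)^3, the product of all factors after the first has coefficients 1,-12,60,-160,240,-192 for degrees 0…5.
[t^5] = 2·(-192) + 1·(-160) − 1·60 − 1·(-12) = -592.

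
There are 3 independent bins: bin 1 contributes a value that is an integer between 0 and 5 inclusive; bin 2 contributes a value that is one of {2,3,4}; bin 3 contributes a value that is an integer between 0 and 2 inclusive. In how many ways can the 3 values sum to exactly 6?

9

The generating function for the choices is (1 + t + t^2 + t^3 + t^4 + t^5)·(t^2 + t^3 + t^4)·(1 + t + t^2); the count is [t^6].
(1 + t + t^2 + t^3 + t^4 + t^5) has coefficients 1,1,1,1,1,1 for degrees 0…5.
(t^2 + t^3 + t^4) has coefficients 0,0,1,1,1,0,0 for degrees 0…6.
Finally multiplying by (1 + t + t^2), the product of all factors after the first has coefficients 0,0,1,2,3,2,1 for degrees 0…6.
[t^6] = 1·1 + 1·2 + 1·3 + 1·2 + 1·1 + 1·0 = 9.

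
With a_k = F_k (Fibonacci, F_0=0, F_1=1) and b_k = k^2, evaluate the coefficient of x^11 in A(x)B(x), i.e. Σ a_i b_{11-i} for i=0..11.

This is [x^11] in the product of the two ordinary generating functions.
Σ = 0·121 + 1·100 + 1·81 + 2·64 + 3·49 + 5·36 + 8·25 + 13·16 + 21·9 + 34·4 + 55·1 + 89·0 = 1424.

1424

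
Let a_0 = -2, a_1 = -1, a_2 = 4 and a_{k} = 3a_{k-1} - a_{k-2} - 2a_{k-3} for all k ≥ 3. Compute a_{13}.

52553

The ordinary generating function has denominator 1 - 3x + x^2 + 2x^3.
Iterating the recurrence: a_0,…,a_{13} = -2, -1, 4, 17, 49, 122, 283, 629, 1360, 2885, 6037, 12506, 25711, 52553.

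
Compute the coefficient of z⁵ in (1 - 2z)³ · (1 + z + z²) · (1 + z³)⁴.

(1 - 2z)³ has coefficients 1,-6,12,-8 for degrees 0…3.
(1 + z + z²) has coefficients 1,1,1,0,0,0 for degrees 0…5.
Finally multiplying by (1 + z³)⁴, the product of all factors after the first has coefficients 1,1,1,4,4,4 for degrees 0…5.
[z⁵] = 1·4 − 6·4 + 12·4 − 8·1 = 20.

20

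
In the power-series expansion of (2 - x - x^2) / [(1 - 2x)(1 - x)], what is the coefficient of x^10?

2560

The denominator gives the recurrence a_n = 3a_(n−1) − 2a_(n−2) for n ≥ 3; the numerator fixes a_0 = 2, a_1 = 5, a_2 = 10.
Iterating: 2, 5, 10, 20, 40, 80, 160, 320, 640, 1280, 2560, so a_10 = 2560.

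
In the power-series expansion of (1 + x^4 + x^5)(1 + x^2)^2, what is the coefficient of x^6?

(1 + x^4 + x^5) has coefficients 1,0,0,0,1,1 for degrees 0…5.
(1 + x^2)^2 has coefficients 1,0,2,0,1,0,0 for degrees 0…6.
[x^6] = 1·0 + 1·2 + 1·0 = 2.

2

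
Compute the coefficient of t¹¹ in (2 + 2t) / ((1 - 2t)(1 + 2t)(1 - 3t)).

843752

The denominator gives the recurrence a_n = 3a_(n−1) + 4a_(n−2) − 12a_(n−3) for n ≥ 3; the numerator fixes a_0 = 2, a_1 = 8, a_2 = 32.
Iterating: 2, 8, 32, 104, 344, 1064, 3320, 10088, 30776, 92840, 280568, 843752, so a_11 = 843752.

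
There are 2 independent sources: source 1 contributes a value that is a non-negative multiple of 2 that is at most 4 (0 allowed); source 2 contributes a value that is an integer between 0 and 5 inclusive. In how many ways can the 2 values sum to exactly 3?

2

The generating function for the choices is (1 + z^2 + z^4)·(1 + z + z^2 + z^3 + z^4 + z^5); the count is [z^3].
(1 + z^2 + z^4) has coefficients 1,0,1,0 for degrees 0…3.
(1 + z + z^2 + z^3 + z^4 + z^5) has coefficients 1,1,1,1 for degrees 0…3.
[z^3] = 1·1 + 1·1 = 2.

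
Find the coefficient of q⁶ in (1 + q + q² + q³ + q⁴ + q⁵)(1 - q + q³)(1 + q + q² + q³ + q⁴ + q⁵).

(1 + q + q² + q³ + q⁴ + q⁵) has coefficients 1,1,1,1,1,1 for degrees 0…5.
(1 - q + q³) has coefficients 1,-1,0,1,0,0,0 for degrees 0…6.
Finally multiplying by (1 + q + q² + q³ + q⁴ + q⁵), the product of all factors after the first has coefficients 1,0,0,1,1,1,0 for degrees 0…6.
[q⁶] = 1·0 + 1·1 + 1·1 + 1·1 + 1·0 + 1·0 = 3.

3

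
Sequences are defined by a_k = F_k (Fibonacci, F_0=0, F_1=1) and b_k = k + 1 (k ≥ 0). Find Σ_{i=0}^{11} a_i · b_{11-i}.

Write out a_i and b_{11-i} for i = 0,…,11 and sum the products.
Σ = 0·12 + 1·11 + 1·10 + 2·9 + 3·8 + 5·7 + 8·6 + 13·5 + 21·4 + 34·3 + 55·2 + 89·1 = 596.

596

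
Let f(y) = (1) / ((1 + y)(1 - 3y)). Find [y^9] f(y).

The denominator gives the recurrence a_n = 2a_(n−1) + 3a_(n−2) for n ≥ 2; the numerator fixes a_0 = 1, a_1 = 2.
Iterating: 1, 2, 7, 20, 61, 182, 547, 1640, 4921, 14762, so a_9 = 14762.

14762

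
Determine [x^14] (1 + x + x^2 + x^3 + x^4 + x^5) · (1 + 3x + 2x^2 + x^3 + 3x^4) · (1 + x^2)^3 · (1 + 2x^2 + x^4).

(1 + x + x^2 + x^3 + x^4 + x^5) has coefficients 1,1,1,1,1,1 for degrees 0…5.
(1 + 3x + 2x^2 + x^3 + 3x^4) has coefficients 1,3,2,1,3,0,0,0,0,0,0,0,0,0,0 for degrees 0…14.
Multiplying by (1 + x^2)^3 gives running coefficients 1,3,5,10,12,12,16,6,11,1,3,0,0,0,0 for degrees 0…14.
Finally multiplying by (1 + 2x^2 + x^4), the product of all factors after the first has coefficients 1,3,7,16,23,35,45,40,55,25,41,8,17,1,3 for degrees 0…14.
[x^14] = 1·3 + 1·1 + 1·17 + 1·8 + 1·41 + 1·25 = 95.

95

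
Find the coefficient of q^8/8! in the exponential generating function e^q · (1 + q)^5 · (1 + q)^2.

The EGF product rule gives c_8 = Σ_{k_1+k_2+k_3=8} C(8; k_1,k_2,k_3) · ∏ g_i(k_i), where e^q gives (1)^k; (1+q)^5 gives the falling factorial (5)_k; (1+q)^2 gives the falling factorial (2)_k.
g_1(k) for k = 0…8: 1, 1, 1, 1, 1, 1, 1, 1, 1.
g_2(k) for k = 0…8: 1, 5, 20, 60, 120, 120, 0, 0, 0.
g_3(k) for k = 0…8: 1, 2, 2, 0, 0, 0, 0, 0, 0.
First combine the last two factors: h(k) = Σ_j C(k,j)·g_2(j)·g_3(k−j) for k = 0…8: 1, 7, 42, 210, 840, 2520, 5040, 5040, 0.
c_8 = Σ_k C(8,k)·g_1(k)·h(8−k) = 8·1·5040 + 28·1·5040 + 56·1·2520 + 70·1·840 + 56·1·210 + 28·1·42 + 8·1·7 + 1·1·1 = 40320 + 141120 + 141120 + 58800 + 11760 + 1176 + 56 + 1 = 394353.

394353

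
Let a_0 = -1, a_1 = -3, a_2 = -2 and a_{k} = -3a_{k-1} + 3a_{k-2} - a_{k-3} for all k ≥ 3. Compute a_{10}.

The ordinary generating function has denominator 1 + 3t - 3t^2 + t^3.
Iterating the recurrence: a_0,…,a_{10} = -1, -3, -2, -2, 3, -13, 50, -192, 739, -2843, 10938.

10938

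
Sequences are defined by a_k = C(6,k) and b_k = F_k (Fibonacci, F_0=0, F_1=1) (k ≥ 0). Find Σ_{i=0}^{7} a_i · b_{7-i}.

233

The convolution is the x^7 coefficient of A(x)B(x).
Σ = 1·13 + 6·8 + 15·5 + 20·3 + 15·2 + 6·1 + 1·1 + 0·0 = 233.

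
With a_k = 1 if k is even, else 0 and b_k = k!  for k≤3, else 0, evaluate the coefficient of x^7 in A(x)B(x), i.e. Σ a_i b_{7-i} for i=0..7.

7

Write out a_i and b_{7-i} for i = 0,…,7 and sum the products.
Σ = 1·0 + 0·0 + 1·0 + 0·0 + 1·6 + 0·2 + 1·1 + 0·1 = 7.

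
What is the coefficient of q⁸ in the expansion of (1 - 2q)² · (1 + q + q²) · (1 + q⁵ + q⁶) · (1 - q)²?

3

(1 - 2q)² has coefficients 1,-4,4 for degrees 0…2.
(1 + q + q²) has coefficients 1,1,1,0,0,0,0,0,0 for degrees 0…8.
Multiplying by (1 + q⁵ + q⁶) gives running coefficients 1,1,1,0,0,1,2,2,1 for degrees 0…8.
Finally multiplying by (1 - q)², the product of all factors after the first has coefficients 1,-1,0,-1,1,1,0,-1,-1 for degrees 0…8.
[q⁸] = 1·(-1) − 4·(-1) + 4·0 = 3.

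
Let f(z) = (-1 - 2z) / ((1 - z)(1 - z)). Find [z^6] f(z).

The denominator gives the recurrence a_n = 2a_(n−1) − a_(n−2) for n ≥ 2; the numerator fixes a_0 = -1, a_1 = -4.
Iterating: -1, -4, -7, -10, -13, -16, -19, so a_6 = -19.

-19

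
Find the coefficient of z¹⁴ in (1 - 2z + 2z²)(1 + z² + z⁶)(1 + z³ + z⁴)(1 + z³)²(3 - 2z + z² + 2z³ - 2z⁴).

52

(1 - 2z + 2z²) has coefficients 1,-2,2 for degrees 0…2.
(1 + z² + z⁶) has coefficients 1,0,1,0,0,0,1,0,0,0,0,0,0,0,0 for degrees 0…14.
Multiplying by (1 + z³ + z⁴) gives running coefficients 1,0,1,1,1,1,2,0,0,1,1,0,0,0,0 for degrees 0…14.
Multiplying by (1 + z³)² gives running coefficients 1,0,1,3,1,3,5,2,3,6,2,1,4,2,0 for degrees 0…14.
Finally multiplying by (3 - 2z + z² + 2z³ - 2z⁴), the product of all factors after the first has coefficients 3,-2,4,9,-4,12,14,-5,14,18,-9,7,18,-9,-2 for degrees 0…14.
[z¹⁴] = 1·(-2) − 2·(-9) + 2·18 = 52.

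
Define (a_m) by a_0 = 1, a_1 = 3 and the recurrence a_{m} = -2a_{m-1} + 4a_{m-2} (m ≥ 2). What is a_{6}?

The ordinary generating function has denominator 1 + 2x - 4x^2.
Iterating the recurrence: a_0,…,a_{6} = 1, 3, -2, 16, -40, 144, -448.

-448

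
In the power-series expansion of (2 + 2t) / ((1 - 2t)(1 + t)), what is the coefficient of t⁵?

Partial fractions give a closed form: a_n = (2)·2^n.
At n = 5: a_5 = 64.

64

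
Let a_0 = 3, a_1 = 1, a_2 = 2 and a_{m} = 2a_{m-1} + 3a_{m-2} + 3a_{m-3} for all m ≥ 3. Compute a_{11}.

152695

The ordinary generating function has denominator 1 - 2z - 3z^2 - 3z^3.
Iterating the recurrence: a_0,…,a_{11} = 3, 1, 2, 16, 41, 136, 443, 1417, 4571, 14722, 47408, 152695.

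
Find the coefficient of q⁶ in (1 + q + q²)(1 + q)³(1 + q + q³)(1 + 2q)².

(1 + q + q²) has coefficients 1,1,1 for degrees 0…2.
(1 + q)³ has coefficients 1,3,3,1,0,0,0 for degrees 0…6.
Multiplying by (1 + q + q³) gives running coefficients 1,4,6,5,4,3,1 for degrees 0…6.
Finally multiplying by (1 + 2q)², the product of all factors after the first has coefficients 1,8,26,45,48,39,29 for degrees 0…6.
[q⁶] = 1·29 + 1·39 + 1·48 = 116.

116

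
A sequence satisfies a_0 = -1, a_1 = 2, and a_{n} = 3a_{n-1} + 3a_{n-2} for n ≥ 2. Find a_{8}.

11259

The ordinary generating function has denominator 1 - 3z - 3z^2.
Iterating the recurrence: a_0,…,a_{8} = -1, 2, 3, 15, 54, 207, 783, 2970, 11259.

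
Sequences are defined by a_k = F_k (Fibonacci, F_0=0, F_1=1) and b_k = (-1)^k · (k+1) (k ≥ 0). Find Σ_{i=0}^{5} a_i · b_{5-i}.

6

This is [x^5] in the product of the two ordinary generating functions.
Σ = 0·(-6) + 1·5 + 1·(-4) + 2·3 + 3·(-2) + 5·1 = 6.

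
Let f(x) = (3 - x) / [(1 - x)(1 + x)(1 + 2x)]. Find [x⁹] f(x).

-2387

Partial fractions give a closed form: a_n = (1/3)·1^n + (-2)·(-1)^n + (14/3)·(-2)^n.
At n = 9: a_9 = -2387.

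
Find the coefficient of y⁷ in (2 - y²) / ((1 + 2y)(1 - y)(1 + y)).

-298

The denominator gives the recurrence a_n = −2a_(n−1) + a_(n−2) + 2a_(n−3) for n ≥ 3; the numerator fixes a_0 = 2, a_1 = -4, a_2 = 9.
Iterating: 2, -4, 9, -18, 37, -74, 149, -298, so a_7 = -298.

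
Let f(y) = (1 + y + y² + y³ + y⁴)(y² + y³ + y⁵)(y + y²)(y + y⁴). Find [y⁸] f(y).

(1 + y + y² + y³ + y⁴) has coefficients 1,1,1,1,1 for degrees 0…4.
(y² + y³ + y⁵) has coefficients 0,0,1,1,0,1,0,0,0 for degrees 0…8.
Multiplying by (y + y²) gives running coefficients 0,0,0,1,2,1,1,1,0 for degrees 0…8.
Finally multiplying by (y + y⁴), the product of all factors after the first has coefficients 0,0,0,0,1,2,1,2,3 for degrees 0…8.
[y⁸] = 1·3 + 1·2 + 1·1 + 1·2 + 1·1 = 9.

9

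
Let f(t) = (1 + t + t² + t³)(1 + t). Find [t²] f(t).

2

(1 + t + t² + t³) has coefficients 1,1,1 for degrees 0…2.
(1 + t) has coefficients 1,1,0 for degrees 0…2.
[t²] = 1·0 + 1·1 + 1·1 = 2.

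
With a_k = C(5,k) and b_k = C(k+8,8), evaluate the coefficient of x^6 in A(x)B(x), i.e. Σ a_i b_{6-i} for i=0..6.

16272

Write out a_i and b_{6-i} for i = 0,…,6 and sum the products.
Σ = 1·3003 + 5·1287 + 10·495 + 10·165 + 5·45 + 1·9 + 0·1 = 16272.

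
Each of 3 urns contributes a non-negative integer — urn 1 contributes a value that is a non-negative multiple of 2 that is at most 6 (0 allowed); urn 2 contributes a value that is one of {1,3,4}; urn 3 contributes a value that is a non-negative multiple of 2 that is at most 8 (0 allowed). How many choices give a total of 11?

The generating function for the choices is (1 + t² + t⁴ + t⁶)·(t + t³ + t⁴)·(1 + t² + t⁴ + t⁶ + t⁸); the count is [t¹¹].
(1 + t² + t⁴ + t⁶) has coefficients 1,0,1,0,1,0,1 for degrees 0…6.
(t + t³ + t⁴) has coefficients 0,1,0,1,1,0,0,0,0,0,0,0 for degrees 0…11.
Finally multiplying by (1 + t² + t⁴ + t⁶ + t⁸), the product of all factors after the first has coefficients 0,1,0,2,1,2,1,2,1,2,1,1 for degrees 0…11.
[t¹¹] = 1·1 + 1·2 + 1·2 + 1·2 = 7.

7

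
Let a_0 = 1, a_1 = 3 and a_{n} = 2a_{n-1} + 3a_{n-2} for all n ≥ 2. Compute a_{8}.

The ordinary generating function has denominator 1 - 2z - 3z^2.
Iterating the recurrence: a_0,…,a_{8} = 1, 3, 9, 27, 81, 243, 729, 2187, 6561.

6561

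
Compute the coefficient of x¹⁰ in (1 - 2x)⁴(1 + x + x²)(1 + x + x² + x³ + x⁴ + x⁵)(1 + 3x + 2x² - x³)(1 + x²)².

45

(1 - 2x)⁴ has coefficients 1,-8,24,-32,16 for degrees 0…4.
(1 + x + x²) has coefficients 1,1,1,0,0,0,0,0,0,0,0 for degrees 0…10.
Multiplying by (1 + x + x² + x³ + x⁴ + x⁵) gives running coefficients 1,2,3,3,3,3,2,1,0,0,0 for degrees 0…10.
Multiplying by (1 + 3x + 2x² - x³) gives running coefficients 1,5,11,15,16,15,14,10,4,0,-1 for degrees 0…10.
Finally multiplying by (1 + x²)², the product of all factors after the first has coefficients 1,5,13,25,39,50,57,55,48,35,21 for degrees 0…10.
[x¹⁰] = 1·21 − 8·35 + 24·48 − 32·55 + 16·57 = 45.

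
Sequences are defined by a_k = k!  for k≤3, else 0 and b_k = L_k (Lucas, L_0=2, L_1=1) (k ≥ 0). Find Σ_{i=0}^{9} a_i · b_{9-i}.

Write out a_i and b_{9-i} for i = 0,…,9 and sum the products.
Σ = 1·76 + 1·47 + 2·29 + 6·18 + 0·11 + 0·7 + 0·4 + 0·3 + 0·1 + 0·2 = 289.

289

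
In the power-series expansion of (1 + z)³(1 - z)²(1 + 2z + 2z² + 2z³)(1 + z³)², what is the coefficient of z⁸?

-6

(1 + z)³ has coefficients 1,3,3,1 for degrees 0…3.
(1 - z)² has coefficients 1,-2,1,0,0,0,0,0,0 for degrees 0…8.
Multiplying by (1 + 2z + 2z² + 2z³) gives running coefficients 1,0,-1,0,-2,2,0,0,0 for degrees 0…8.
Finally multiplying by (1 + z³)², the product of all factors after the first has coefficients 1,0,-1,2,-2,0,1,-4,3 for degrees 0…8.
[z⁸] = 1·3 + 3·(-4) + 3·1 + 1·0 = -6.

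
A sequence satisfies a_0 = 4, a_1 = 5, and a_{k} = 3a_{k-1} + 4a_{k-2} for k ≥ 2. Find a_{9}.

471857

The ordinary generating function has denominator 1 - 3t - 4t^2.
Iterating the recurrence: a_0,…,a_{9} = 4, 5, 31, 113, 463, 1841, 7375, 29489, 117967, 471857.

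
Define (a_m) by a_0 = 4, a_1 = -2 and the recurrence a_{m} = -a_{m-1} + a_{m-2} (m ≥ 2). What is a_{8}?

The ordinary generating function has denominator 1 + t - t^2.
Iterating the recurrence: a_0,…,a_{8} = 4, -2, 6, -8, 14, -22, 36, -58, 94.

94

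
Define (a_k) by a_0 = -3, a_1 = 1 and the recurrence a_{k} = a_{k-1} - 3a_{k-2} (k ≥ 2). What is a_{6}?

The ordinary generating function has denominator 1 - t + 3t^2.
Iterating the recurrence: a_0,…,a_{6} = -3, 1, 10, 7, -23, -44, 25.

25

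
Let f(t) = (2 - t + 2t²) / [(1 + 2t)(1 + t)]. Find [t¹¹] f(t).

The denominator gives the recurrence a_n = −3a_(n−1) − 2a_(n−2) for n ≥ 3; the numerator fixes a_0 = 2, a_1 = -7, a_2 = 19.
Iterating: 2, -7, 19, -43, 91, -187, 379, -763, 1531, -3067, 6139, -12283, so a_11 = -12283.

-12283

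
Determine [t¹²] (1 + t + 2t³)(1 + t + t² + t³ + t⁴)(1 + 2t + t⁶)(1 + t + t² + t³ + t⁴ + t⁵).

(1 + t + 2t³) has coefficients 1,1,0,2 for degrees 0…3.
(1 + t + t² + t³ + t⁴) has coefficients 1,1,1,1,1,0,0,0,0,0,0,0,0 for degrees 0…12.
Multiplying by (1 + 2t + t⁶) gives running coefficients 1,3,3,3,3,2,1,1,1,1,1,0,0 for degrees 0…12.
Finally multiplying by (1 + t + t² + t³ + t⁴ + t⁵), the product of all factors after the first has coefficients 1,4,7,10,13,15,15,13,11,9,7,5,4 for degrees 0…12.
[t¹²] = 1·4 + 1·5 + 2·9 = 27.

27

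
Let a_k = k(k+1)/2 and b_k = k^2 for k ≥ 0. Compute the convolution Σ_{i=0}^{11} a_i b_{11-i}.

This is [x^11] in the product of the two ordinary generating functions.
Σ = 0·121 + 1·100 + 3·81 + 6·64 + 10·49 + 15·36 + 21·25 + 28·16 + 36·9 + 45·4 + 55·1 + 66·0 = 3289.

3289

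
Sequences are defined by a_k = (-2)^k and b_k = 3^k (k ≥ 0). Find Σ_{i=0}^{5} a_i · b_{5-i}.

The convolution is the x^5 coefficient of A(x)B(x).
Σ = 1·243 − 2·81 + 4·27 − 8·9 + 16·3 − 32·1 = 133.

133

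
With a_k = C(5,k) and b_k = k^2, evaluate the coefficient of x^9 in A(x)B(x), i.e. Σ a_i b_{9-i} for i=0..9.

1392

The convolution is the t^9 coefficient of A(t)B(t).
Σ = 1·81 + 5·64 + 10·49 + 10·36 + 5·25 + 1·16 + 0·9 + 0·4 + 0·1 + 0·0 = 1392.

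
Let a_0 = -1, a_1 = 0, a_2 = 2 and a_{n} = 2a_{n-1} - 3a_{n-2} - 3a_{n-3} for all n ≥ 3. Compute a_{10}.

1511

The ordinary generating function has denominator 1 - 2z + 3z^2 + 3z^3.
Iterating the recurrence: a_0,…,a_{10} = -1, 0, 2, 7, 8, -11, -67, -125, -16, 544, 1511.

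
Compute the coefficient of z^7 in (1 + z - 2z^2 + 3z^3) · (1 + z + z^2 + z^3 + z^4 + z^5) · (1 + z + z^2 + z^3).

(1 + z - 2z^2 + 3z^3) has coefficients 1,1,-2,3 for degrees 0…3.
(1 + z + z^2 + z^3 + z^4 + z^5) has coefficients 1,1,1,1,1,1,0,0 for degrees 0…7.
Finally multiplying by (1 + z + z^2 + z^3), the product of all factors after the first has coefficients 1,2,3,4,4,4,3,2 for degrees 0…7.
[z^7] = 1·2 + 1·3 − 2·4 + 3·4 = 9.

9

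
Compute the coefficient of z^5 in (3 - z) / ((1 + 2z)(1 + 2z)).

-656

The denominator gives the recurrence a_n = −4a_(n−1) − 4a_(n−2) for n ≥ 3; the numerator fixes a_0 = 3, a_1 = -13, a_2 = 40.
Iterating: 3, -13, 40, -108, 272, -656, so a_5 = -656.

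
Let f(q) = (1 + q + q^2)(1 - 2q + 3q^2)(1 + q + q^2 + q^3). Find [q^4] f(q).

5

(1 + q + q^2) has coefficients 1,1,1 for degrees 0…2.
(1 - 2q + 3q^2) has coefficients 1,-2,3,0,0 for degrees 0…4.
Finally multiplying by (1 + q + q^2 + q^3), the product of all factors after the first has coefficients 1,-1,2,2,1 for degrees 0…4.
[q^4] = 1·1 + 1·2 + 1·2 = 5.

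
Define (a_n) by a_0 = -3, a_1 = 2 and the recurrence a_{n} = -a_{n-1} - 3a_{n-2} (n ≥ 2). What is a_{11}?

227

The ordinary generating function has denominator 1 + x + 3x^2.
Iterating the recurrence: a_0,…,a_{11} = -3, 2, 7, -13, -8, 47, -23, -118, 187, 167, -728, 227.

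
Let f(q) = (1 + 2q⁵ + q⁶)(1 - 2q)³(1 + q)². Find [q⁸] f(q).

(1 + 2q⁵ + q⁶) has coefficients 1,0,0,0,0,2,1 for degrees 0…6.
(1 - 2q)³ has coefficients 1,-6,12,-8,0,0,0,0,0 for degrees 0…8.
Finally multiplying by (1 + q)², the product of all factors after the first has coefficients 1,-4,1,10,-4,-8,0,0,0 for degrees 0…8.
[q⁸] = 1·0 + 2·10 + 1·1 = 21.

21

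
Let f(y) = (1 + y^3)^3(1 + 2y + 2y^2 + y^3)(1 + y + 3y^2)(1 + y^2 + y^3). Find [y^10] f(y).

84

(1 + y^3)^3 has coefficients 1,0,0,3,0,0,3,0,0,1 for degrees 0…9.
(1 + 2y + 2y^2 + y^3) has coefficients 1,2,2,1,0,0,0,0,0,0,0 for degrees 0…10.
Multiplying by (1 + y + 3y^2) gives running coefficients 1,3,7,9,7,3,0,0,0,0,0 for degrees 0…10.
Finally multiplying by (1 + y^2 + y^3), the product of all factors after the first has coefficients 1,3,8,13,17,19,16,10,3,0,0 for degrees 0…10.
[y^10] = 1·0 + 3·10 + 3·17 + 1·3 = 84.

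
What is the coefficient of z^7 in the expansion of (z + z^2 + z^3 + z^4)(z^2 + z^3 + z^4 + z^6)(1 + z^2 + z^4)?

(z + z^2 + z^3 + z^4) has coefficients 0,1,1,1,1 for degrees 0…4.
(z^2 + z^3 + z^4 + z^6) has coefficients 0,0,1,1,1,0,1,0 for degrees 0…7.
Finally multiplying by (1 + z^2 + z^4), the product of all factors after the first has coefficients 0,0,1,1,2,1,3,1 for degrees 0…7.
[z^7] = 1·3 + 1·1 + 1·2 + 1·1 = 7.

7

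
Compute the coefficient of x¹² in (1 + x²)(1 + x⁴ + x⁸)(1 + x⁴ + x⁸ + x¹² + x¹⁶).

(1 + x²) has coefficients 1,0,1 for degrees 0…2.
(1 + x⁴ + x⁸) has coefficients 1,0,0,0,1,0,0,0,1,0,0,0,0 for degrees 0…12.
Finally multiplying by (1 + x⁴ + x⁸ + x¹² + x¹⁶), the product of all factors after the first has coefficients 1,0,0,0,2,0,0,0,3,0,0,0,3 for degrees 0…12.
[x¹²] = 1·3 + 1·0 = 3.

3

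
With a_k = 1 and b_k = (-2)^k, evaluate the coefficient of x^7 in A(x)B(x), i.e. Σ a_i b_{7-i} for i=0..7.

-85

Write out a_i and b_{7-i} for i = 0,…,7 and sum the products.
Σ = 1·(-128) + 1·64 + 1·(-32) + 1·16 + 1·(-8) + 1·4 + 1·(-2) + 1·1 = -85.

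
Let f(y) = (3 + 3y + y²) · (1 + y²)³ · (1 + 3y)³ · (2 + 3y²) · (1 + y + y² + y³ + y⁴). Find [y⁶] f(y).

6782

(3 + 3y + y²) has coefficients 3,3,1 for degrees 0…2.
(1 + y²)³ has coefficients 1,0,3,0,3,0,1 for degrees 0…6.
Multiplying by (1 + 3y)³ gives running coefficients 1,9,30,54,84,108,82 for degrees 0…6.
Multiplying by (2 + 3y²) gives running coefficients 2,18,63,135,258,378,416 for degrees 0…6.
Finally multiplying by (1 + y + y² + y³ + y⁴), the product of all factors after the first has coefficients 2,20,83,218,476,852,1250 for degrees 0…6.
[y⁶] = 3·1250 + 3·852 + 1·476 = 6782.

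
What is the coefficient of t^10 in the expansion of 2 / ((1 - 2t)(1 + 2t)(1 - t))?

Partial fractions give a closed form: a_n = (2)·2^n + (2/3)·(-2)^n + (-2/3)·1^n.
At n = 10: a_10 = 2730.

2730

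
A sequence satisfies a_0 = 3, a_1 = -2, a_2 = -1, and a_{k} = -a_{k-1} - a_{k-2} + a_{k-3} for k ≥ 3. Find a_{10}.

The ordinary generating function has denominator 1 + x + x^2 - x^3.
Iterating the recurrence: a_0,…,a_{10} = 3, -2, -1, 6, -7, 0, 13, -20, 7, 26, -53.

-53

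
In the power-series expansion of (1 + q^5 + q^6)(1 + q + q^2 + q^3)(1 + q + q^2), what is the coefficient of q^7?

(1 + q^5 + q^6) has coefficients 1,0,0,0,0,1,1 for degrees 0…6.
(1 + q + q^2 + q^3) has coefficients 1,1,1,1,0,0,0,0 for degrees 0…7.
Finally multiplying by (1 + q + q^2), the product of all factors after the first has coefficients 1,2,3,3,2,1,0,0 for degrees 0…7.
[q^7] = 1·0 + 1·3 + 1·2 = 5.

5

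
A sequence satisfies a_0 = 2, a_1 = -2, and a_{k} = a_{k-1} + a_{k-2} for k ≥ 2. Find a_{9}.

The ordinary generating function has denominator 1 - q - q^2.
Iterating the recurrence: a_0,…,a_{9} = 2, -2, 0, -2, -2, -4, -6, -10, -16, -26.

-26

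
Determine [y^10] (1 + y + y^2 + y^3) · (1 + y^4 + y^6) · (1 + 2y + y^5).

(1 + y + y^2 + y^3) has coefficients 1,1,1,1 for degrees 0…3.
(1 + y^4 + y^6) has coefficients 1,0,0,0,1,0,1,0,0,0,0 for degrees 0…10.
Finally multiplying by (1 + 2y + y^5), the product of all factors after the first has coefficients 1,2,0,0,1,3,1,2,0,1,0 for degrees 0…10.
[y^10] = 1·0 + 1·1 + 1·0 + 1·2 = 3.

3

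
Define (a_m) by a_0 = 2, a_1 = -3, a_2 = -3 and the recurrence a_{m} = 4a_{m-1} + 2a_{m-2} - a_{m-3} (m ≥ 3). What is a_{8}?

-31447

The ordinary generating function has denominator 1 - 4x - 2x^2 + x^3.
Iterating the recurrence: a_0,…,a_{8} = 2, -3, -3, -20, -83, -369, -1622, -7143, -31447.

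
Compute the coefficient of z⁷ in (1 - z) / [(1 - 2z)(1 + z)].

42

Partial fractions give a closed form: a_n = (1/3)·2^n + (2/3)·(-1)^n.
At n = 7: a_7 = 42.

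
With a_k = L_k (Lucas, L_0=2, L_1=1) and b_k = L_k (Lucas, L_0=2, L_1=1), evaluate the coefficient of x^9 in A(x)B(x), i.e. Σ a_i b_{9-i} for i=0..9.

870

Write out a_i and b_{9-i} for i = 0,…,9 and sum the products.
Σ = 2·76 + 1·47 + 3·29 + 4·18 + 7·11 + 11·7 + 18·4 + 29·3 + 47·1 + 76·2 = 870.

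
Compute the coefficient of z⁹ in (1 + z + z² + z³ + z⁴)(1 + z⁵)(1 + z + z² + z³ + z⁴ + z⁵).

(1 + z + z² + z³ + z⁴) has coefficients 1,1,1,1,1 for degrees 0…4.
(1 + z⁵) has coefficients 1,0,0,0,0,1,0,0,0,0 for degrees 0…9.
Finally multiplying by (1 + z + z² + z³ + z⁴ + z⁵), the product of all factors after the first has coefficients 1,1,1,1,1,2,1,1,1,1 for degrees 0…9.
[z⁹] = 1·1 + 1·1 + 1·1 + 1·1 + 1·2 = 6.

6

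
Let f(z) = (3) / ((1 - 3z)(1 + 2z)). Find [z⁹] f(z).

34815

Partial fractions give a closed form: a_n = (9/5)·3^n + (6/5)·(-2)^n.
At n = 9: a_9 = 34815.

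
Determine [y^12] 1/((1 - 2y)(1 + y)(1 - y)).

5461

The denominator gives the recurrence a_n = 2a_(n−1) + a_(n−2) − 2a_(n−3) for n ≥ 3; the numerator fixes a_0 = 1, a_1 = 2, a_2 = 5.
Iterating: 1, 2, 5, 10, 21, 42, 85, 170, 341, 682, 1365, 2730, 5461, so a_12 = 5461.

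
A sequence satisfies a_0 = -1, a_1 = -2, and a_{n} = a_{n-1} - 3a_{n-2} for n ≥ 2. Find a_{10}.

The ordinary generating function has denominator 1 - t + 3t^2.
Iterating the recurrence: a_0,…,a_{10} = -1, -2, 1, 7, 4, -17, -29, 22, 109, 43, -284.

-284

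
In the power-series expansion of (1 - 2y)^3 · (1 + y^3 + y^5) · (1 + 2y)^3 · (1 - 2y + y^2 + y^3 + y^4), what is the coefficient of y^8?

(1 - 2y)^3 has coefficients 1,-6,12,-8 for degrees 0…3.
(1 + y^3 + y^5) has coefficients 1,0,0,1,0,1,0,0,0 for degrees 0…8.
Multiplying by (1 + 2y)^3 gives running coefficients 1,6,12,9,6,13,14,12,8 for degrees 0…8.
Finally multiplying by (1 - 2y + y^2 + y^3 + y^4), the product of all factors after the first has coefficients 1,4,1,-8,7,28,15,12,17 for degrees 0…8.
[y^8] = 1·17 − 6·12 + 12·15 − 8·28 = -99.

-99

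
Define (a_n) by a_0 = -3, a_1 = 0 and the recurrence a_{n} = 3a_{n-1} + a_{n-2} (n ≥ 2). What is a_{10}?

The ordinary generating function has denominator 1 - 3t - t^2.
Iterating the recurrence: a_0,…,a_{10} = -3, 0, -3, -9, -30, -99, -327, -1080, -3567, -11781, -38910.

-38910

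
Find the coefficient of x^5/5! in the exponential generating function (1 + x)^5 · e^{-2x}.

The EGF product rule gives c_5 = Σ_{k_1+k_2=5} C(5; k_1,k_2) · ∏ g_i(k_i), where (1+x)^5 gives the falling factorial (5)_k; e^{-2x} gives (-2)^k.
g_1(k) for k = 0…5: 1, 5, 20, 60, 120, 120.
g_2(k) for k = 0…5: 1, -2, 4, -8, 16, -32.
c_5 = Σ_k C(5,k)·g_1(k)·g_2(5−k) = 1·1·(-32) + 5·5·16 + 10·20·(-8) + 10·60·4 + 5·120·(-2) + 1·120·1 = −32 + 400 − 1600 + 2400 − 1200 + 120 = 88.

88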